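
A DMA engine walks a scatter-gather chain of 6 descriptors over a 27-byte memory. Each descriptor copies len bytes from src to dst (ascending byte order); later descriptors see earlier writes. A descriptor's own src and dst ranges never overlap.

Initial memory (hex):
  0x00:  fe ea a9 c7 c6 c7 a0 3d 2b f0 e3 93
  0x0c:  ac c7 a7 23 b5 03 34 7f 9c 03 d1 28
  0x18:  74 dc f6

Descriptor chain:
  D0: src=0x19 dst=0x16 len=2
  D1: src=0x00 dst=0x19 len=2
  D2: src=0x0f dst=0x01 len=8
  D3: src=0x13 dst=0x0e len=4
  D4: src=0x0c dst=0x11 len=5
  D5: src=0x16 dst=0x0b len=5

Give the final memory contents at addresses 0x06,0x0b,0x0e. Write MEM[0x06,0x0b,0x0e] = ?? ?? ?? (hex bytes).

  after D0: wrote 2B at 0x16 = dcf6
  after D1: wrote 2B at 0x19 = feea
  after D2: wrote 8B at 0x01 = 23b503347f9c03dc
  after D3: wrote 4B at 0x0e = 7f9c03dc
  after D4: wrote 5B at 0x11 = acc77f9c03
  after D5: wrote 5B at 0x0b = dcf674feea
query mem[0x06]=0x9c, mem[0x0b]=0xdc, mem[0x0e]=0xfe

MEM[0x06,0x0b,0x0e] = 9c dc fe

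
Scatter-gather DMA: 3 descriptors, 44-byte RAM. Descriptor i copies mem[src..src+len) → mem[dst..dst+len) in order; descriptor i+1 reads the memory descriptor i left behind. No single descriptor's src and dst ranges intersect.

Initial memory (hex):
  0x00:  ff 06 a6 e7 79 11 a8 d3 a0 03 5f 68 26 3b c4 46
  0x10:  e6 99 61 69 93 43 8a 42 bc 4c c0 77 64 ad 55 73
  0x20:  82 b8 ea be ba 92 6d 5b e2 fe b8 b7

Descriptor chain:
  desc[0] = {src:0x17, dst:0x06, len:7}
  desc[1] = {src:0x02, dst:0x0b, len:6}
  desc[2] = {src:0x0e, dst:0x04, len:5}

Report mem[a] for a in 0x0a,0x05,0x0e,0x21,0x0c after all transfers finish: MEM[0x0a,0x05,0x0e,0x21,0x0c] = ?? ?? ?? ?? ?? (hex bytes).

MEM[0x0a,0x05,0x0e,0x21,0x0c] = 77 42 11 b8 e7

D0: mem[0x06..0x0c] <- [42 bc 4c c0 77 64 ad]
D1: mem[0x0b..0x10] <- [a6 e7 79 11 42 bc]
D2: mem[0x04..0x08] <- [11 42 bc 99 61]
query mem[0x0a]=0x77, mem[0x05]=0x42, mem[0x0e]=0x11, mem[0x21]=0xb8, mem[0x0c]=0xe7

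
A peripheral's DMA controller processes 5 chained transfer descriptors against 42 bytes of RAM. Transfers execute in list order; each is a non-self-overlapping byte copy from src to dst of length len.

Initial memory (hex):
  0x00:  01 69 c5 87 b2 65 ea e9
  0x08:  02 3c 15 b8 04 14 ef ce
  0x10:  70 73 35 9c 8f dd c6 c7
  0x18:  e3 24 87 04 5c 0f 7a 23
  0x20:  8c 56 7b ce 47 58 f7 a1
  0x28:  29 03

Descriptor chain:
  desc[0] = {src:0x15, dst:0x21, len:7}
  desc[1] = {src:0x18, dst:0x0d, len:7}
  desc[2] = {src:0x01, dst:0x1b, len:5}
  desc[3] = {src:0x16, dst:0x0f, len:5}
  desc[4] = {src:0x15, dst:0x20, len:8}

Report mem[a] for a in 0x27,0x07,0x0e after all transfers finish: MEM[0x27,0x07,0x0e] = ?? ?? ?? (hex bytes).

MEM[0x27,0x07,0x0e] = c5 e9 24

  after D0: wrote 7B at 0x21 = ddc6c7e3248704
  after D1: wrote 7B at 0x0d = e32487045c0f7a
  after D2: wrote 5B at 0x1b = 69c587b265
  after D3: wrote 5B at 0x0f = c6c7e32487
  after D4: wrote 8B at 0x20 = ddc6c7e3248769c5
query mem[0x27]=0xc5, mem[0x07]=0xe9, mem[0x0e]=0x24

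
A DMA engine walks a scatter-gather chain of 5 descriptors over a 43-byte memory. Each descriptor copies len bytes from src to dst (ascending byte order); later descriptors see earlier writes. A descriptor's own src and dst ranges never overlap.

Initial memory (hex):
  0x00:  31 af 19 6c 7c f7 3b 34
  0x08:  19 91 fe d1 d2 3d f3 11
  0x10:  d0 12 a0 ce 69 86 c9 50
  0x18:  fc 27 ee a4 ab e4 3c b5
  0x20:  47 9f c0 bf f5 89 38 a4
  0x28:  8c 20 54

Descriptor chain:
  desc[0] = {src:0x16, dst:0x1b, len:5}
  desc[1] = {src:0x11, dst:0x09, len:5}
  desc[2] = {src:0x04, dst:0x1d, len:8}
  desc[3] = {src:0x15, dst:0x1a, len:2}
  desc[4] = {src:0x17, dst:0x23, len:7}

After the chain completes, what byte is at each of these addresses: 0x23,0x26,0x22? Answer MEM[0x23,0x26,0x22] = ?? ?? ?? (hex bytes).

MEM[0x23,0x26,0x22] = 50 86 12

  after D0: wrote 5B at 0x1b = c950fc27ee
  after D1: wrote 5B at 0x09 = 12a0ce6986
  after D2: wrote 8B at 0x1d = 7cf73b341912a0ce
  after D3: wrote 2B at 0x1a = 86c9
  after D4: wrote 7B at 0x23 = 50fc2786c9507c
query mem[0x23]=0x50, mem[0x26]=0x86, mem[0x22]=0x12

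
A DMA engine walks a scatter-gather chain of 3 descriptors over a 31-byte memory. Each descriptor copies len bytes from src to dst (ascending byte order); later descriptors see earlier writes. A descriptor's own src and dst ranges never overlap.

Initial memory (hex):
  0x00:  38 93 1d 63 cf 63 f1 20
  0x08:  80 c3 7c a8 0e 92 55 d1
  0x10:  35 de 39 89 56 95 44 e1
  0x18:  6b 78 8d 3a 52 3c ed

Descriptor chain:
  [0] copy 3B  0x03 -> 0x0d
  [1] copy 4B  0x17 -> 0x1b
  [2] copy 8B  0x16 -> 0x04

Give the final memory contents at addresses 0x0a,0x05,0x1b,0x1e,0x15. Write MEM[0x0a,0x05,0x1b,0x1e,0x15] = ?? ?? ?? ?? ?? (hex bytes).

MEM[0x0a,0x05,0x1b,0x1e,0x15] = 6b e1 e1 8d 95

D0: mem[0x0d..0x0f] <- [63 cf 63]
D1: mem[0x1b..0x1e] <- [e1 6b 78 8d]
D2: mem[0x04..0x0b] <- [44 e1 6b 78 8d e1 6b 78]
query mem[0x0a]=0x6b, mem[0x05]=0xe1, mem[0x1b]=0xe1, mem[0x1e]=0x8d, mem[0x15]=0x95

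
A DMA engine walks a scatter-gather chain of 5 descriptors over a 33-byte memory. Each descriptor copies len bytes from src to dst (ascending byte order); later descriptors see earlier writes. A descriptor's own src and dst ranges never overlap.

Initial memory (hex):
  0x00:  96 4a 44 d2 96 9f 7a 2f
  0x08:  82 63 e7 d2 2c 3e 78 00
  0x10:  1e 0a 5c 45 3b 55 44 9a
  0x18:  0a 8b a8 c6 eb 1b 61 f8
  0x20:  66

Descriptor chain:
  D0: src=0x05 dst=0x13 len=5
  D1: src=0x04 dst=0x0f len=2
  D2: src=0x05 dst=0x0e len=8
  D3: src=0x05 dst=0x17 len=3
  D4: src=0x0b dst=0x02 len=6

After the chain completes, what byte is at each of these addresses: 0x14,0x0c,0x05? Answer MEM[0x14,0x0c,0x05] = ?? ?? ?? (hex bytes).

MEM[0x14,0x0c,0x05] = d2 2c 9f

#0 dst[0x13+5] := {0x9f,0x7a,0x2f,0x82,0x63}
#1 dst[0x0f+2] := {0x96,0x9f}
#2 dst[0x0e+8] := {0x9f,0x7a,0x2f,0x82,0x63,0xe7,0xd2,0x2c}
#3 dst[0x17+3] := {0x9f,0x7a,0x2f}
#4 dst[0x02+6] := {0xd2,0x2c,0x3e,0x9f,0x7a,0x2f}
query mem[0x14]=0xd2, mem[0x0c]=0x2c, mem[0x05]=0x9f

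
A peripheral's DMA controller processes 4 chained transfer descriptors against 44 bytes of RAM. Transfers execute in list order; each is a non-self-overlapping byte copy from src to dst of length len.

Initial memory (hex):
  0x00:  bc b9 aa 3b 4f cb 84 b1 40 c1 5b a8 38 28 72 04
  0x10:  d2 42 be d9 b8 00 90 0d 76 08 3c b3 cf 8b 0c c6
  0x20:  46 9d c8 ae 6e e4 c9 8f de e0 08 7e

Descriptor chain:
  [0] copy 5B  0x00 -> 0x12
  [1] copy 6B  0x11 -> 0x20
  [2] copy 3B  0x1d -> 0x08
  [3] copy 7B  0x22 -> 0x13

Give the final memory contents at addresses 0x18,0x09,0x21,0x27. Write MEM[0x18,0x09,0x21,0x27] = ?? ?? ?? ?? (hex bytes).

MEM[0x18,0x09,0x21,0x27] = 8f 0c bc 8f

  after D0: wrote 5B at 0x12 = bcb9aa3b4f
  after D1: wrote 6B at 0x20 = 42bcb9aa3b4f
  after D2: wrote 3B at 0x08 = 8b0cc6
  after D3: wrote 7B at 0x13 = b9aa3b4fc98fde
query mem[0x18]=0x8f, mem[0x09]=0x0c, mem[0x21]=0xbc, mem[0x27]=0x8f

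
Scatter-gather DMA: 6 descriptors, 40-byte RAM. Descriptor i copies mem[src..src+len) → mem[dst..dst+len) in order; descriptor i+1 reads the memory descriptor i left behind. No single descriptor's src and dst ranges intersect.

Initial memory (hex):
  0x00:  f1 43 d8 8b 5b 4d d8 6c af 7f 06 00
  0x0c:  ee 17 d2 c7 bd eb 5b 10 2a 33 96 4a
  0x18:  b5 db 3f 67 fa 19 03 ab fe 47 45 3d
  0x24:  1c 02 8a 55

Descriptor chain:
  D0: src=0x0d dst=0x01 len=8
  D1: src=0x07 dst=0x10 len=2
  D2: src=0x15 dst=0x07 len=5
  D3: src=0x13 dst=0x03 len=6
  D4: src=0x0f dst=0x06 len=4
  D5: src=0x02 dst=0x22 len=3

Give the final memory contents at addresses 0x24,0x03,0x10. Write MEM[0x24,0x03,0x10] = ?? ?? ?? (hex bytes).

#0 dst[0x01+8] := {0x17,0xd2,0xc7,0xbd,0xeb,0x5b,0x10,0x2a}
#1 dst[0x10+2] := {0x10,0x2a}
#2 dst[0x07+5] := {0x33,0x96,0x4a,0xb5,0xdb}
#3 dst[0x03+6] := {0x10,0x2a,0x33,0x96,0x4a,0xb5}
#4 dst[0x06+4] := {0xc7,0x10,0x2a,0x5b}
#5 dst[0x22+3] := {0xd2,0x10,0x2a}
query mem[0x24]=0x2a, mem[0x03]=0x10, mem[0x10]=0x10

MEM[0x24,0x03,0x10] = 2a 10 10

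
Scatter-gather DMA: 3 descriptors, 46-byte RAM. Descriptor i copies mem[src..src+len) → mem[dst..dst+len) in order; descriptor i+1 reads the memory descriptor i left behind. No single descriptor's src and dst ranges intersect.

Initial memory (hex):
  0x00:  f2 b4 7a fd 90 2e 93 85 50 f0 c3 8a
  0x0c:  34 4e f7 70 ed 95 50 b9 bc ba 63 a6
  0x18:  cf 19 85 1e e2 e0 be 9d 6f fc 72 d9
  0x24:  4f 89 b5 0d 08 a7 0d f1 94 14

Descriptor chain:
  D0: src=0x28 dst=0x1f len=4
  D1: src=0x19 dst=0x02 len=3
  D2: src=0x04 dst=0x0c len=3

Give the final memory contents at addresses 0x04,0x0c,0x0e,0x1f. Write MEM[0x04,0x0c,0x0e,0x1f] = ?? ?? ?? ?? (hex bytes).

MEM[0x04,0x0c,0x0e,0x1f] = 1e 1e 93 08

#0 dst[0x1f+4] := {0x08,0xa7,0x0d,0xf1}
#1 dst[0x02+3] := {0x19,0x85,0x1e}
#2 dst[0x0c+3] := {0x1e,0x2e,0x93}
query mem[0x04]=0x1e, mem[0x0c]=0x1e, mem[0x0e]=0x93, mem[0x1f]=0x08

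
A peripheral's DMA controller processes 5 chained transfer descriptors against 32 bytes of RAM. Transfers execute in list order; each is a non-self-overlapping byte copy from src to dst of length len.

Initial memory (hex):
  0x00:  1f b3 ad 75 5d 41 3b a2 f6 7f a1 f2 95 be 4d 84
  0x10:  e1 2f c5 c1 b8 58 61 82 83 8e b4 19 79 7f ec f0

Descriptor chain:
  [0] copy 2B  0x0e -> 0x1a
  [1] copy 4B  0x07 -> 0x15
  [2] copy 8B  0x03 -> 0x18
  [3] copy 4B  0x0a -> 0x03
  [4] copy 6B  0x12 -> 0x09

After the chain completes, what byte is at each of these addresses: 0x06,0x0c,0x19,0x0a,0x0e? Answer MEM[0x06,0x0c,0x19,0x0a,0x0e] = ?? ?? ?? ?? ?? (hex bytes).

MEM[0x06,0x0c,0x19,0x0a,0x0e] = be a2 5d c1 7f

D0: mem[0x1a..0x1b] <- [4d 84]
D1: mem[0x15..0x18] <- [a2 f6 7f a1]
D2: mem[0x18..0x1f] <- [75 5d 41 3b a2 f6 7f a1]
D3: mem[0x03..0x06] <- [a1 f2 95 be]
D4: mem[0x09..0x0e] <- [c5 c1 b8 a2 f6 7f]
query mem[0x06]=0xbe, mem[0x0c]=0xa2, mem[0x19]=0x5d, mem[0x0a]=0xc1, mem[0x0e]=0x7f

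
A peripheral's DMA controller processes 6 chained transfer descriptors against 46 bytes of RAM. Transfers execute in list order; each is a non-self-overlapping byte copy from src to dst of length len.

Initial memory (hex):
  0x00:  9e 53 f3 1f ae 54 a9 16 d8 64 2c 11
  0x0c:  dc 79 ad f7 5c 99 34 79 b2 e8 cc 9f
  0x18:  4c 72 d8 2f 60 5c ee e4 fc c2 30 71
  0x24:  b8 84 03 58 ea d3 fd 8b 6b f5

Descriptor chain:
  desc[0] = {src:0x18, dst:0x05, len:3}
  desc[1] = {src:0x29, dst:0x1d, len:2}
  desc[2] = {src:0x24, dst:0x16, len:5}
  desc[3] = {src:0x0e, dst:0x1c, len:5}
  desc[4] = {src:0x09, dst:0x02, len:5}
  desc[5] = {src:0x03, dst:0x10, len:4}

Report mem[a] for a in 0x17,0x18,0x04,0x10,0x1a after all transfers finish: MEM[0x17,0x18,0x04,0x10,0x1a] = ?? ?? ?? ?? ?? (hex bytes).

MEM[0x17,0x18,0x04,0x10,0x1a] = 84 03 11 2c ea

  after D0: wrote 3B at 0x05 = 4c72d8
  after D1: wrote 2B at 0x1d = d3fd
  after D2: wrote 5B at 0x16 = b8840358ea
  after D3: wrote 5B at 0x1c = adf75c9934
  after D4: wrote 5B at 0x02 = 642c11dc79
  after D5: wrote 4B at 0x10 = 2c11dc79
query mem[0x17]=0x84, mem[0x18]=0x03, mem[0x04]=0x11, mem[0x10]=0x2c, mem[0x1a]=0xea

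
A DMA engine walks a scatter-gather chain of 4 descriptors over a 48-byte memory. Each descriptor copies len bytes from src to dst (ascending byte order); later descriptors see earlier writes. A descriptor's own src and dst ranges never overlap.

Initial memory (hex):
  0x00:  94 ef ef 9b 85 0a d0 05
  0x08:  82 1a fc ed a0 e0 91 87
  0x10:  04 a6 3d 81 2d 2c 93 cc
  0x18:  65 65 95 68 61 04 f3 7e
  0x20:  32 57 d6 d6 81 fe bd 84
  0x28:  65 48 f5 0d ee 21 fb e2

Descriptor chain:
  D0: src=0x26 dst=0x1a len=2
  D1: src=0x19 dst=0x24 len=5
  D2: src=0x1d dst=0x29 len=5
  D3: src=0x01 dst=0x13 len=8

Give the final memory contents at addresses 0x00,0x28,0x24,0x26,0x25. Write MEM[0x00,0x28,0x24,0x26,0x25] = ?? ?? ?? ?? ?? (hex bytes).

  after D0: wrote 2B at 0x1a = bd84
  after D1: wrote 5B at 0x24 = 65bd846104
  after D2: wrote 5B at 0x29 = 04f37e3257
  after D3: wrote 8B at 0x13 = efef9b850ad00582
query mem[0x00]=0x94, mem[0x28]=0x04, mem[0x24]=0x65, mem[0x26]=0x84, mem[0x25]=0xbd

MEM[0x00,0x28,0x24,0x26,0x25] = 94 04 65 84 bd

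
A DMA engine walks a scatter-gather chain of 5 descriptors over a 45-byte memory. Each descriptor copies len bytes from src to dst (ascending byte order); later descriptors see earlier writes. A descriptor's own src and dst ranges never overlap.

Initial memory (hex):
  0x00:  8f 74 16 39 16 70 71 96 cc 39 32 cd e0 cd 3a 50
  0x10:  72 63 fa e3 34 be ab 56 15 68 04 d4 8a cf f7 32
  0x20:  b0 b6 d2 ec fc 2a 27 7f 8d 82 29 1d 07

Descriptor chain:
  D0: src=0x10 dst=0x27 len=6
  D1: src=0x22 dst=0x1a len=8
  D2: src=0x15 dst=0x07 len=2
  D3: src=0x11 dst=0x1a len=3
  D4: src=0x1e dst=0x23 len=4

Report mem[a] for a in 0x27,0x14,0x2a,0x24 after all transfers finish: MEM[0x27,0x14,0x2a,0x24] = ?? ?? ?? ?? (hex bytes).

[0] 0x10->0x27 len=6 : 72 63 fa e3 34 be
[1] 0x22->0x1a len=8 : d2 ec fc 2a 27 72 63 fa
[2] 0x15->0x07 len=2 : be ab
[3] 0x11->0x1a len=3 : 63 fa e3
[4] 0x1e->0x23 len=4 : 27 72 63 fa
query mem[0x27]=0x72, mem[0x14]=0x34, mem[0x2a]=0xe3, mem[0x24]=0x72

MEM[0x27,0x14,0x2a,0x24] = 72 34 e3 72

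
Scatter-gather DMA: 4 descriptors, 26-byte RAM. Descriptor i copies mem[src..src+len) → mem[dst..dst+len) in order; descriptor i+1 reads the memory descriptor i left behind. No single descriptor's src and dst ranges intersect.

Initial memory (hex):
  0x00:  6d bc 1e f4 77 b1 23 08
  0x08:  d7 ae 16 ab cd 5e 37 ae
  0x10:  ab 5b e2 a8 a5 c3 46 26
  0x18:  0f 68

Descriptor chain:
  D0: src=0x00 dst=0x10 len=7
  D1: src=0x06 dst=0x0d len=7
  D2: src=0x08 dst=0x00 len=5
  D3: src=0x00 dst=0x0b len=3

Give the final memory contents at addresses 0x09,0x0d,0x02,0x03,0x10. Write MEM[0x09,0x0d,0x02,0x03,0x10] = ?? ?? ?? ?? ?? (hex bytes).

  after D0: wrote 7B at 0x10 = 6dbc1ef477b123
  after D1: wrote 7B at 0x0d = 2308d7ae16abcd
  after D2: wrote 5B at 0x00 = d7ae16abcd
  after D3: wrote 3B at 0x0b = d7ae16
query mem[0x09]=0xae, mem[0x0d]=0x16, mem[0x02]=0x16, mem[0x03]=0xab, mem[0x10]=0xae

MEM[0x09,0x0d,0x02,0x03,0x10] = ae 16 16 ab ae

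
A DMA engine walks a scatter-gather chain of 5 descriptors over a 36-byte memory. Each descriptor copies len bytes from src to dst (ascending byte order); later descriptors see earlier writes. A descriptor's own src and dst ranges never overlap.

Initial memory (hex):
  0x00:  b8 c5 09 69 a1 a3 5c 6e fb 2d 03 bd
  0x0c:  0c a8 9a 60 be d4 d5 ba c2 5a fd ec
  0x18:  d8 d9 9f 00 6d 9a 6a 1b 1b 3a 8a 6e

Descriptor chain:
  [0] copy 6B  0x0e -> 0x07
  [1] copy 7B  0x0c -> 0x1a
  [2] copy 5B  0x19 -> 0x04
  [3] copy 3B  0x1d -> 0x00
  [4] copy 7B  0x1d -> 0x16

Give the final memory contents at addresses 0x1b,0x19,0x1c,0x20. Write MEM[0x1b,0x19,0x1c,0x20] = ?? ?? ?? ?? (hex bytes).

[0] 0x0e->0x07 len=6 : 9a 60 be d4 d5 ba
[1] 0x0c->0x1a len=7 : ba a8 9a 60 be d4 d5
[2] 0x19->0x04 len=5 : d9 ba a8 9a 60
[3] 0x1d->0x00 len=3 : 60 be d4
[4] 0x1d->0x16 len=7 : 60 be d4 d5 3a 8a 6e
query mem[0x1b]=0x8a, mem[0x19]=0xd5, mem[0x1c]=0x6e, mem[0x20]=0xd5

MEM[0x1b,0x19,0x1c,0x20] = 8a d5 6e d5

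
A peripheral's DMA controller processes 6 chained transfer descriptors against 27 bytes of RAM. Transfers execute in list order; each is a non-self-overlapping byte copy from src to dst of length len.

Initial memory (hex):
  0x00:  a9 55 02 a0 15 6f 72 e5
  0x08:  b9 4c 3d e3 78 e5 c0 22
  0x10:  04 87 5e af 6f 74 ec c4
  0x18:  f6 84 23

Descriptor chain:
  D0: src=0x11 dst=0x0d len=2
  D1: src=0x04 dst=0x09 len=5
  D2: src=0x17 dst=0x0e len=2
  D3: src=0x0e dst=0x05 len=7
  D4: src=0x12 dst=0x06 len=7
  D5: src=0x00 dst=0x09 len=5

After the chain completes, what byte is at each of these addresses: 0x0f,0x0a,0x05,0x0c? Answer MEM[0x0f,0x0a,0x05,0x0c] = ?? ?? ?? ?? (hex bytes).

MEM[0x0f,0x0a,0x05,0x0c] = f6 55 c4 a0

[0] 0x11->0x0d len=2 : 87 5e
[1] 0x04->0x09 len=5 : 15 6f 72 e5 b9
[2] 0x17->0x0e len=2 : c4 f6
[3] 0x0e->0x05 len=7 : c4 f6 04 87 5e af 6f
[4] 0x12->0x06 len=7 : 5e af 6f 74 ec c4 f6
[5] 0x00->0x09 len=5 : a9 55 02 a0 15
query mem[0x0f]=0xf6, mem[0x0a]=0x55, mem[0x05]=0xc4, mem[0x0c]=0xa0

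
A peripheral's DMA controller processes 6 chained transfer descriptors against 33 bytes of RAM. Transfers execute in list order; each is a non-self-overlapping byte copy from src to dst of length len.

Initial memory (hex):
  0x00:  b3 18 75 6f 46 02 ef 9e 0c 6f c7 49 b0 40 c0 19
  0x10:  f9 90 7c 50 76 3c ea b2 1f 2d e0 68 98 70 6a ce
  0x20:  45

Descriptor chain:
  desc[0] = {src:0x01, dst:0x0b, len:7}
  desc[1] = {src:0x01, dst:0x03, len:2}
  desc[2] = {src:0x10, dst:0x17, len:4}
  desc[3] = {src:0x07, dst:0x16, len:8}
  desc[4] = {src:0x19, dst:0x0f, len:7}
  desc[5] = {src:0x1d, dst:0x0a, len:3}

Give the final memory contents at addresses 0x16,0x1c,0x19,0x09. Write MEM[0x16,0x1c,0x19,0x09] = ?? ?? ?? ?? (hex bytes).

MEM[0x16,0x1c,0x19,0x09] = 9e 6f c7 6f

D0: mem[0x0b..0x11] <- [18 75 6f 46 02 ef 9e]
D1: mem[0x03..0x04] <- [18 75]
D2: mem[0x17..0x1a] <- [ef 9e 7c 50]
D3: mem[0x16..0x1d] <- [9e 0c 6f c7 18 75 6f 46]
D4: mem[0x0f..0x15] <- [c7 18 75 6f 46 6a ce]
D5: mem[0x0a..0x0c] <- [46 6a ce]
query mem[0x16]=0x9e, mem[0x1c]=0x6f, mem[0x19]=0xc7, mem[0x09]=0x6f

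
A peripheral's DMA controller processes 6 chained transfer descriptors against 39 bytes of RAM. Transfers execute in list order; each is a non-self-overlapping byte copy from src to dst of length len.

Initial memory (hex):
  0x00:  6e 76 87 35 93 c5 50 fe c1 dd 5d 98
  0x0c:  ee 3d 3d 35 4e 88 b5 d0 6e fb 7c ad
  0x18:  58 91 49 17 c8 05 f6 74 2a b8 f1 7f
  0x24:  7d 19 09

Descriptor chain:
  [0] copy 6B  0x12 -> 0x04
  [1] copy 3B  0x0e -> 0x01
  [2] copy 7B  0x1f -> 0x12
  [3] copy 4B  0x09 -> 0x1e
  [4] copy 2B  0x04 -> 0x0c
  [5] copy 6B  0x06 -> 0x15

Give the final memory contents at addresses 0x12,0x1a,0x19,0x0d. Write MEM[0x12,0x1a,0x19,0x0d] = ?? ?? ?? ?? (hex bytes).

MEM[0x12,0x1a,0x19,0x0d] = 74 98 5d d0

  after D0: wrote 6B at 0x04 = b5d06efb7cad
  after D1: wrote 3B at 0x01 = 3d354e
  after D2: wrote 7B at 0x12 = 742ab8f17f7d19
  after D3: wrote 4B at 0x1e = ad5d98ee
  after D4: wrote 2B at 0x0c = b5d0
  after D5: wrote 6B at 0x15 = 6efb7cad5d98
query mem[0x12]=0x74, mem[0x1a]=0x98, mem[0x19]=0x5d, mem[0x0d]=0xd0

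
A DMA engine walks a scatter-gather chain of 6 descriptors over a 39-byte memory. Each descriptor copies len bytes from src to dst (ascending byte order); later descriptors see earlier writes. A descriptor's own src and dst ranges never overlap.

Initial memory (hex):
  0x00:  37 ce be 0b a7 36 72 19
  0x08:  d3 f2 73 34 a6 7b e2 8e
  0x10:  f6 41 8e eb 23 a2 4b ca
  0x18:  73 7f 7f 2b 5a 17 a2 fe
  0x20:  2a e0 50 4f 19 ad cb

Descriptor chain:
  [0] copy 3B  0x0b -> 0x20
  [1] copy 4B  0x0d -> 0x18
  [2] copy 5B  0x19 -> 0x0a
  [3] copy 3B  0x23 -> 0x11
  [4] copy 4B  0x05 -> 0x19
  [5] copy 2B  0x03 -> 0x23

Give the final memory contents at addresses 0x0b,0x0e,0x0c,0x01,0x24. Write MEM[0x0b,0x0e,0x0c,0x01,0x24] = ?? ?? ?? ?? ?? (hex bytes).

MEM[0x0b,0x0e,0x0c,0x01,0x24] = 8e 17 f6 ce a7

#0 dst[0x20+3] := {0x34,0xa6,0x7b}
#1 dst[0x18+4] := {0x7b,0xe2,0x8e,0xf6}
#2 dst[0x0a+5] := {0xe2,0x8e,0xf6,0x5a,0x17}
#3 dst[0x11+3] := {0x4f,0x19,0xad}
#4 dst[0x19+4] := {0x36,0x72,0x19,0xd3}
#5 dst[0x23+2] := {0x0b,0xa7}
query mem[0x0b]=0x8e, mem[0x0e]=0x17, mem[0x0c]=0xf6, mem[0x01]=0xce, mem[0x24]=0xa7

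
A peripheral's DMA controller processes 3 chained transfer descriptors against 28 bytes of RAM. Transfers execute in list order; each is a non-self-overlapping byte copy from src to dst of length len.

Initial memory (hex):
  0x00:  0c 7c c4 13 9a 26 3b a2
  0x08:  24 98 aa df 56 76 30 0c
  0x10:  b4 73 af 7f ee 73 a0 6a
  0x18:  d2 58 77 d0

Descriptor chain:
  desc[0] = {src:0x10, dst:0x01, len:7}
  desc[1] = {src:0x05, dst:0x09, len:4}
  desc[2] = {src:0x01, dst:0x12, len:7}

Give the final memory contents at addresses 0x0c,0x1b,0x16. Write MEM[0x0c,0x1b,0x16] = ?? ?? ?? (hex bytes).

  after D0: wrote 7B at 0x01 = b473af7fee73a0
  after D1: wrote 4B at 0x09 = ee73a024
  after D2: wrote 7B at 0x12 = b473af7fee73a0
query mem[0x0c]=0x24, mem[0x1b]=0xd0, mem[0x16]=0xee

MEM[0x0c,0x1b,0x16] = 24 d0 ee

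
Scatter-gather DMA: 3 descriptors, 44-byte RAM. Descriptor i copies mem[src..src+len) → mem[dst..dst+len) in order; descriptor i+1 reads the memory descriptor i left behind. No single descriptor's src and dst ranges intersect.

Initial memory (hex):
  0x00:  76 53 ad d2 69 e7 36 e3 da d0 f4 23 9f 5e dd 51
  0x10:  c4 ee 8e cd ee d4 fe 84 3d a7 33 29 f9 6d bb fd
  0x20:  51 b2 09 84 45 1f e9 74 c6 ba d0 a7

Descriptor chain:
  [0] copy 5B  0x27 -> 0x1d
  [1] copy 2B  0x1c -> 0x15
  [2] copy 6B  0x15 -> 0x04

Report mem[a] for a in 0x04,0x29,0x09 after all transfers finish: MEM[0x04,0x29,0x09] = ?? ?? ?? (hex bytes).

[0] 0x27->0x1d len=5 : 74 c6 ba d0 a7
[1] 0x1c->0x15 len=2 : f9 74
[2] 0x15->0x04 len=6 : f9 74 84 3d a7 33
query mem[0x04]=0xf9, mem[0x29]=0xba, mem[0x09]=0x33

MEM[0x04,0x29,0x09] = f9 ba 33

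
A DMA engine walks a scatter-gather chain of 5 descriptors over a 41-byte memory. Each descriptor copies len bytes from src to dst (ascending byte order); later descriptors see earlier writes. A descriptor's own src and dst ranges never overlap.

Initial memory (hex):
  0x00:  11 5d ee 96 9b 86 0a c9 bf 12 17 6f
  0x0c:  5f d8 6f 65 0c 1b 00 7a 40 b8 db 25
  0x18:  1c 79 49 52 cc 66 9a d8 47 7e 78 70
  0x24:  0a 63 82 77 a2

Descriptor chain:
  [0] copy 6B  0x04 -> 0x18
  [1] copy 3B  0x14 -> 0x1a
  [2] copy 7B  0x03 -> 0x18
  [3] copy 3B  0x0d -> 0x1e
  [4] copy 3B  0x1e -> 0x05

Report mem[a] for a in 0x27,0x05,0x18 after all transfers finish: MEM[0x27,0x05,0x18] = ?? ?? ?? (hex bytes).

MEM[0x27,0x05,0x18] = 77 d8 96

#0 dst[0x18+6] := {0x9b,0x86,0x0a,0xc9,0xbf,0x12}
#1 dst[0x1a+3] := {0x40,0xb8,0xdb}
#2 dst[0x18+7] := {0x96,0x9b,0x86,0x0a,0xc9,0xbf,0x12}
#3 dst[0x1e+3] := {0xd8,0x6f,0x65}
#4 dst[0x05+3] := {0xd8,0x6f,0x65}
query mem[0x27]=0x77, mem[0x05]=0xd8, mem[0x18]=0x96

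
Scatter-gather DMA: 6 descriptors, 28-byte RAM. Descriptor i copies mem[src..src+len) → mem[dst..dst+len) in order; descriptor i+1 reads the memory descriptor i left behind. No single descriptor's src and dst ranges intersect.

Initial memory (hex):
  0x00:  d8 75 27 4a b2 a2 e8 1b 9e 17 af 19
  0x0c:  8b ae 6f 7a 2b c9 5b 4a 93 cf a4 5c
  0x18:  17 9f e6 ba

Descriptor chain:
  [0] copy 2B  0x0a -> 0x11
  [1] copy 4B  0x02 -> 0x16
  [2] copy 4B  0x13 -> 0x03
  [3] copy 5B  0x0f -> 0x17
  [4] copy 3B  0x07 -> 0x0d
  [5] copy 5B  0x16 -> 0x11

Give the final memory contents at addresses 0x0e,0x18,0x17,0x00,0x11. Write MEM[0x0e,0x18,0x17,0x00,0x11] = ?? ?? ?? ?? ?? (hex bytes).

[0] 0x0a->0x11 len=2 : af 19
[1] 0x02->0x16 len=4 : 27 4a b2 a2
[2] 0x13->0x03 len=4 : 4a 93 cf 27
[3] 0x0f->0x17 len=5 : 7a 2b af 19 4a
[4] 0x07->0x0d len=3 : 1b 9e 17
[5] 0x16->0x11 len=5 : 27 7a 2b af 19
query mem[0x0e]=0x9e, mem[0x18]=0x2b, mem[0x17]=0x7a, mem[0x00]=0xd8, mem[0x11]=0x27

MEM[0x0e,0x18,0x17,0x00,0x11] = 9e 2b 7a d8 27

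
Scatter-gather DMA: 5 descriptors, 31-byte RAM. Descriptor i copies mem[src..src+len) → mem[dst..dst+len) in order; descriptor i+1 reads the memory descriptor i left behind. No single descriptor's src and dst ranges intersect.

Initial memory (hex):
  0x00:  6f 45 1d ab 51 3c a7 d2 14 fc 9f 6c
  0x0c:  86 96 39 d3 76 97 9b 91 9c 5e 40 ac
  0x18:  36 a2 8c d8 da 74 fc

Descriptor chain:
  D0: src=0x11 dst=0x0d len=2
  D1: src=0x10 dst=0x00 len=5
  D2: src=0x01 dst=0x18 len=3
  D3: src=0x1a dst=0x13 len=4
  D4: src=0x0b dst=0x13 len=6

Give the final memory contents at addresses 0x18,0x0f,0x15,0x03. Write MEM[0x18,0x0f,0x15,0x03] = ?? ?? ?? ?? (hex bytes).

[0] 0x11->0x0d len=2 : 97 9b
[1] 0x10->0x00 len=5 : 76 97 9b 91 9c
[2] 0x01->0x18 len=3 : 97 9b 91
[3] 0x1a->0x13 len=4 : 91 d8 da 74
[4] 0x0b->0x13 len=6 : 6c 86 97 9b d3 76
query mem[0x18]=0x76, mem[0x0f]=0xd3, mem[0x15]=0x97, mem[0x03]=0x91

MEM[0x18,0x0f,0x15,0x03] = 76 d3 97 91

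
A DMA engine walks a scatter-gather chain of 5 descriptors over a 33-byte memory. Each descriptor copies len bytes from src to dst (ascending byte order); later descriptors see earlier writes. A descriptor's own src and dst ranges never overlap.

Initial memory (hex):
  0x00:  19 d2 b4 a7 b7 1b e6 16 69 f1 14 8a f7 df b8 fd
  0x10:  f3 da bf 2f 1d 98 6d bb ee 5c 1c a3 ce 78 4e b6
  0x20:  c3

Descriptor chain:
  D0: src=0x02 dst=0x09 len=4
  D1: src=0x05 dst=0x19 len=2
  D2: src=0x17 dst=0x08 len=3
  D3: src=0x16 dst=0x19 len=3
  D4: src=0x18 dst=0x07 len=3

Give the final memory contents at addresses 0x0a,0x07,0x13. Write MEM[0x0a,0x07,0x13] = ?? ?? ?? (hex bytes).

MEM[0x0a,0x07,0x13] = 1b ee 2f

#0 dst[0x09+4] := {0xb4,0xa7,0xb7,0x1b}
#1 dst[0x19+2] := {0x1b,0xe6}
#2 dst[0x08+3] := {0xbb,0xee,0x1b}
#3 dst[0x19+3] := {0x6d,0xbb,0xee}
#4 dst[0x07+3] := {0xee,0x6d,0xbb}
query mem[0x0a]=0x1b, mem[0x07]=0xee, mem[0x13]=0x2f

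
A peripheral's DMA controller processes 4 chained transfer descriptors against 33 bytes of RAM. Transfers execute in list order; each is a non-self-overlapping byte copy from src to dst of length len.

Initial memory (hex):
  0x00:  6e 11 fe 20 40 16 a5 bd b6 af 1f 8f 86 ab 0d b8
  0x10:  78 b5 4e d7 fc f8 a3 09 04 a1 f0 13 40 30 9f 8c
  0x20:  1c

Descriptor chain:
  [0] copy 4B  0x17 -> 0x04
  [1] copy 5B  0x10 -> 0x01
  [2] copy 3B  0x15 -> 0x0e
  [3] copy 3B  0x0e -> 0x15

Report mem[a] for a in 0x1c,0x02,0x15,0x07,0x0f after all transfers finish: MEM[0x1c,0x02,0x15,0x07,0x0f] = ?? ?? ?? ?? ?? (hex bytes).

#0 dst[0x04+4] := {0x09,0x04,0xa1,0xf0}
#1 dst[0x01+5] := {0x78,0xb5,0x4e,0xd7,0xfc}
#2 dst[0x0e+3] := {0xf8,0xa3,0x09}
#3 dst[0x15+3] := {0xf8,0xa3,0x09}
query mem[0x1c]=0x40, mem[0x02]=0xb5, mem[0x15]=0xf8, mem[0x07]=0xf0, mem[0x0f]=0xa3

MEM[0x1c,0x02,0x15,0x07,0x0f] = 40 b5 f8 f0 a3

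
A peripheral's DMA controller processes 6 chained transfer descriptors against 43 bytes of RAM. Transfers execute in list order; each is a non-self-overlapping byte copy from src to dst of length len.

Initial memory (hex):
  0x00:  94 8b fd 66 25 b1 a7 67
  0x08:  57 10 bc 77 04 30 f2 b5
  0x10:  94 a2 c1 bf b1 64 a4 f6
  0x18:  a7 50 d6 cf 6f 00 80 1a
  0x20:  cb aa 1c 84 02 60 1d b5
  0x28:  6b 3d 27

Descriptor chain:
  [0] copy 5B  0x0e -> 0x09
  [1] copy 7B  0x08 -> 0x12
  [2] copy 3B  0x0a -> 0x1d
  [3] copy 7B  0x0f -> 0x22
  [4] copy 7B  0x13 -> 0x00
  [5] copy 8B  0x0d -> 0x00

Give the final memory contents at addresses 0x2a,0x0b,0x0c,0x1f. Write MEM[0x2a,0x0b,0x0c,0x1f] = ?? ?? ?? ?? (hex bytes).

[0] 0x0e->0x09 len=5 : f2 b5 94 a2 c1
[1] 0x08->0x12 len=7 : 57 f2 b5 94 a2 c1 f2
[2] 0x0a->0x1d len=3 : b5 94 a2
[3] 0x0f->0x22 len=7 : b5 94 a2 57 f2 b5 94
[4] 0x13->0x00 len=7 : f2 b5 94 a2 c1 f2 50
[5] 0x0d->0x00 len=8 : c1 f2 b5 94 a2 57 f2 b5
query mem[0x2a]=0x27, mem[0x0b]=0x94, mem[0x0c]=0xa2, mem[0x1f]=0xa2

MEM[0x2a,0x0b,0x0c,0x1f] = 27 94 a2 a2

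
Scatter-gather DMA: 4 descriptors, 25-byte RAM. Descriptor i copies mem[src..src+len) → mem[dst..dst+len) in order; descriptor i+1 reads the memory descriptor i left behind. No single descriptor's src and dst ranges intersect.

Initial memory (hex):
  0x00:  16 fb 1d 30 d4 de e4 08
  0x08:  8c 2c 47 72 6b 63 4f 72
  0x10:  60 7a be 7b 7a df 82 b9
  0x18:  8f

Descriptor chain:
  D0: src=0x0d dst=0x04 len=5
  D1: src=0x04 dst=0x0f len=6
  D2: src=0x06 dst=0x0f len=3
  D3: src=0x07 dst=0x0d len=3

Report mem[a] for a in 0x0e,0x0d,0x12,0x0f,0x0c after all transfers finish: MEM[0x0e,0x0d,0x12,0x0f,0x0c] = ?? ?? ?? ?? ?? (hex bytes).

MEM[0x0e,0x0d,0x12,0x0f,0x0c] = 7a 60 60 2c 6b

[0] 0x0d->0x04 len=5 : 63 4f 72 60 7a
[1] 0x04->0x0f len=6 : 63 4f 72 60 7a 2c
[2] 0x06->0x0f len=3 : 72 60 7a
[3] 0x07->0x0d len=3 : 60 7a 2c
query mem[0x0e]=0x7a, mem[0x0d]=0x60, mem[0x12]=0x60, mem[0x0f]=0x2c, mem[0x0c]=0x6b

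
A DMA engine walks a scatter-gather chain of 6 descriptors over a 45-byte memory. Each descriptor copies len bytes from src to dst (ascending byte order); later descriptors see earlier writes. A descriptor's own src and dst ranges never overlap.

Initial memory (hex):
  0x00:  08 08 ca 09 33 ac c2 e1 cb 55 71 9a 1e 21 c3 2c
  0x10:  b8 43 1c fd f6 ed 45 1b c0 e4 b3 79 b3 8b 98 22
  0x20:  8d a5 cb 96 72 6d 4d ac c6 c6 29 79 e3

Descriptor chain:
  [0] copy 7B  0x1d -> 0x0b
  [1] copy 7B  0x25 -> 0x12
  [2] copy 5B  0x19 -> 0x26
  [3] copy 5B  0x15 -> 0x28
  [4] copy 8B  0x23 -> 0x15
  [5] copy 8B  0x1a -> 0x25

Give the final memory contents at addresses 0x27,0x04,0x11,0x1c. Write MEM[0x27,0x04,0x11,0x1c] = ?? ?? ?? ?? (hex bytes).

  after D0: wrote 7B at 0x0b = 8b98228da5cb96
  after D1: wrote 7B at 0x12 = 6d4dacc6c62979
  after D2: wrote 5B at 0x26 = e4b379b38b
  after D3: wrote 5B at 0x28 = c6c62979e4
  after D4: wrote 8B at 0x15 = 96726de4b3c6c629
  after D5: wrote 8B at 0x25 = c6c6298b98228da5
query mem[0x27]=0x29, mem[0x04]=0x33, mem[0x11]=0x96, mem[0x1c]=0x29

MEM[0x27,0x04,0x11,0x1c] = 29 33 96 29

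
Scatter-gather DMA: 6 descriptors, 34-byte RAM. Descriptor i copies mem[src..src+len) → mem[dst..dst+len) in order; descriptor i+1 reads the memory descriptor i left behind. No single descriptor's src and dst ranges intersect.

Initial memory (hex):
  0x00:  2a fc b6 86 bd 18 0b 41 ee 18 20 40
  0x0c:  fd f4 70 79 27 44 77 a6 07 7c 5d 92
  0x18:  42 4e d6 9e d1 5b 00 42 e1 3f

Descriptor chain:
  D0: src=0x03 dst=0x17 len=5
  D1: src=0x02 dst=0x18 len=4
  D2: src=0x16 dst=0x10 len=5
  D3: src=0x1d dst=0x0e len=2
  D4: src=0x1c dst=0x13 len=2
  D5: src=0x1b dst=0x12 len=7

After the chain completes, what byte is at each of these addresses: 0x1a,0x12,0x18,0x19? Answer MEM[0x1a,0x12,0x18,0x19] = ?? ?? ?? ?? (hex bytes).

MEM[0x1a,0x12,0x18,0x19] = bd 18 3f 86

[0] 0x03->0x17 len=5 : 86 bd 18 0b 41
[1] 0x02->0x18 len=4 : b6 86 bd 18
[2] 0x16->0x10 len=5 : 5d 86 b6 86 bd
[3] 0x1d->0x0e len=2 : 5b 00
[4] 0x1c->0x13 len=2 : d1 5b
[5] 0x1b->0x12 len=7 : 18 d1 5b 00 42 e1 3f
query mem[0x1a]=0xbd, mem[0x12]=0x18, mem[0x18]=0x3f, mem[0x19]=0x86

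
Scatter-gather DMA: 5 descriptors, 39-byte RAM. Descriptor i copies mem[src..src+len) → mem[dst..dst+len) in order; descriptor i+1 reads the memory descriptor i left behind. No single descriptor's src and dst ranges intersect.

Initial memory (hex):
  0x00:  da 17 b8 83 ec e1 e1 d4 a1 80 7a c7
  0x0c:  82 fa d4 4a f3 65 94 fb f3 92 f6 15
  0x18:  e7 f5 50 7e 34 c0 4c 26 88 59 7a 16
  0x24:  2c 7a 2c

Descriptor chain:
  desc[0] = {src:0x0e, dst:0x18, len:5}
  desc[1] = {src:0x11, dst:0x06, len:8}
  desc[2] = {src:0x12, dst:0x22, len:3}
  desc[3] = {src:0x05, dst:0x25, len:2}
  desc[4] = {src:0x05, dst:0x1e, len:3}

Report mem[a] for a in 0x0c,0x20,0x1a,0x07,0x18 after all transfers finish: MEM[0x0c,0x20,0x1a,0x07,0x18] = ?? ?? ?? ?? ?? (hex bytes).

  after D0: wrote 5B at 0x18 = d44af36594
  after D1: wrote 8B at 0x06 = 6594fbf392f615d4
  after D2: wrote 3B at 0x22 = 94fbf3
  after D3: wrote 2B at 0x25 = e165
  after D4: wrote 3B at 0x1e = e16594
query mem[0x0c]=0x15, mem[0x20]=0x94, mem[0x1a]=0xf3, mem[0x07]=0x94, mem[0x18]=0xd4

MEM[0x0c,0x20,0x1a,0x07,0x18] = 15 94 f3 94 d4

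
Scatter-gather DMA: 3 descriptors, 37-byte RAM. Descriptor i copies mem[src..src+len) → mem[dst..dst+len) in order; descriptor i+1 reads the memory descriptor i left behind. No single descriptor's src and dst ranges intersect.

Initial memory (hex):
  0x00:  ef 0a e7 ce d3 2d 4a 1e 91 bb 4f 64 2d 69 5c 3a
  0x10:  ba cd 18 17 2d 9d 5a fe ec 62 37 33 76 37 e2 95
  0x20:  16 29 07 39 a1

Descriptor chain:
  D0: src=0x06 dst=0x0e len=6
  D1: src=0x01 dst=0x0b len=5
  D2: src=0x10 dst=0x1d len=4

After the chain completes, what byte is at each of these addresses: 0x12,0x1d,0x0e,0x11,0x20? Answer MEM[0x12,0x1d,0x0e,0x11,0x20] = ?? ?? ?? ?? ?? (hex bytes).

MEM[0x12,0x1d,0x0e,0x11,0x20] = 4f 91 d3 bb 64

D0: mem[0x0e..0x13] <- [4a 1e 91 bb 4f 64]
D1: mem[0x0b..0x0f] <- [0a e7 ce d3 2d]
D2: mem[0x1d..0x20] <- [91 bb 4f 64]
query mem[0x12]=0x4f, mem[0x1d]=0x91, mem[0x0e]=0xd3, mem[0x11]=0xbb, mem[0x20]=0x64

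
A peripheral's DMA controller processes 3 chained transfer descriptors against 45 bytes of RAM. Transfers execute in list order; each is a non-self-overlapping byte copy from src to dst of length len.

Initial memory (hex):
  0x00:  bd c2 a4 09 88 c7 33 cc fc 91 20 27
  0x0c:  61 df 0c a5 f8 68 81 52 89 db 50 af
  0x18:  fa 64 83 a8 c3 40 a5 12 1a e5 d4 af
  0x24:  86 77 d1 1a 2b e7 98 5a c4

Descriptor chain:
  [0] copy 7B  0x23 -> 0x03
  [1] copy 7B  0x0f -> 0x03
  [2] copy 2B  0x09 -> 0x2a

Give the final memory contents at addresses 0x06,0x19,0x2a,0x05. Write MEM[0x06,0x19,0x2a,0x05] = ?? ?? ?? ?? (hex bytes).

#0 dst[0x03+7] := {0xaf,0x86,0x77,0xd1,0x1a,0x2b,0xe7}
#1 dst[0x03+7] := {0xa5,0xf8,0x68,0x81,0x52,0x89,0xdb}
#2 dst[0x2a+2] := {0xdb,0x20}
query mem[0x06]=0x81, mem[0x19]=0x64, mem[0x2a]=0xdb, mem[0x05]=0x68

MEM[0x06,0x19,0x2a,0x05] = 81 64 db 68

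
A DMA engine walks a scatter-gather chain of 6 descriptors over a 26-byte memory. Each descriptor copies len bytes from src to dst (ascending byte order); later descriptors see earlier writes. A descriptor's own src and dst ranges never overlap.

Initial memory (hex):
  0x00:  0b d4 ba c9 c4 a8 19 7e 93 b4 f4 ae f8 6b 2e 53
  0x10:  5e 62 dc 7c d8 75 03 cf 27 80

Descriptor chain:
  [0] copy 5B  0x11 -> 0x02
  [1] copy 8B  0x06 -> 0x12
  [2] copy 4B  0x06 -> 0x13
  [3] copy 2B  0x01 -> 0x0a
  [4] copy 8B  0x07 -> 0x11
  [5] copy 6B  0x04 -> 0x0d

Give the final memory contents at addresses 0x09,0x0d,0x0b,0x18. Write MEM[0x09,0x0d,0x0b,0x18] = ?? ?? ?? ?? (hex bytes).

MEM[0x09,0x0d,0x0b,0x18] = b4 7c 62 2e

  after D0: wrote 5B at 0x02 = 62dc7cd875
  after D1: wrote 8B at 0x12 = 757e93b4f4aef86b
  after D2: wrote 4B at 0x13 = 757e93b4
  after D3: wrote 2B at 0x0a = d462
  after D4: wrote 8B at 0x11 = 7e93b4d462f86b2e
  after D5: wrote 6B at 0x0d = 7cd8757e93b4
query mem[0x09]=0xb4, mem[0x0d]=0x7c, mem[0x0b]=0x62, mem[0x18]=0x2e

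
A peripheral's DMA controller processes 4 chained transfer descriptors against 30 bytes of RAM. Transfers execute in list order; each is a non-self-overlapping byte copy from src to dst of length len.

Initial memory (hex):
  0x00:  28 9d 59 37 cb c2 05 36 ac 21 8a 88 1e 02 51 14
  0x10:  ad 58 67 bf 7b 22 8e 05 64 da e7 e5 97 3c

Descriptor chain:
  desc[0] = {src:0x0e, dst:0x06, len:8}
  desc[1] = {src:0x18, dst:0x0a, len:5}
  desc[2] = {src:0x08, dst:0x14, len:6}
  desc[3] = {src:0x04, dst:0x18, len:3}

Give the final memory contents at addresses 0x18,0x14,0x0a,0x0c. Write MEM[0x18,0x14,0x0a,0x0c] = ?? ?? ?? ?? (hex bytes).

MEM[0x18,0x14,0x0a,0x0c] = cb ad 64 e7

  after D0: wrote 8B at 0x06 = 5114ad5867bf7b22
  after D1: wrote 5B at 0x0a = 64dae7e597
  after D2: wrote 6B at 0x14 = ad5864dae7e5
  after D3: wrote 3B at 0x18 = cbc251
query mem[0x18]=0xcb, mem[0x14]=0xad, mem[0x0a]=0x64, mem[0x0c]=0xe7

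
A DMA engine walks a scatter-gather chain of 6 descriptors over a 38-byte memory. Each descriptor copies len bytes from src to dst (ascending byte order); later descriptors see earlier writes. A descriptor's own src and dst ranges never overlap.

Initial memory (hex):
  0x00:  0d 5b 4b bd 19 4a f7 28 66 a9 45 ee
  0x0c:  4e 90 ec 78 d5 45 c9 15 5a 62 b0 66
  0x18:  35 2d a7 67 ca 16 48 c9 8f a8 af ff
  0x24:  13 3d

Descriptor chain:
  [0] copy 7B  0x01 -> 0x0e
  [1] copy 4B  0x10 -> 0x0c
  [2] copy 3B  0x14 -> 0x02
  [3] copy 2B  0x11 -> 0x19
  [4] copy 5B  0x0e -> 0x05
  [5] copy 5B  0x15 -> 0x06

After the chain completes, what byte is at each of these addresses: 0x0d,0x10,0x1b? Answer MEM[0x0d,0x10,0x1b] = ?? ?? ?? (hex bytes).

MEM[0x0d,0x10,0x1b] = 19 bd 67

#0 dst[0x0e+7] := {0x5b,0x4b,0xbd,0x19,0x4a,0xf7,0x28}
#1 dst[0x0c+4] := {0xbd,0x19,0x4a,0xf7}
#2 dst[0x02+3] := {0x28,0x62,0xb0}
#3 dst[0x19+2] := {0x19,0x4a}
#4 dst[0x05+5] := {0x4a,0xf7,0xbd,0x19,0x4a}
#5 dst[0x06+5] := {0x62,0xb0,0x66,0x35,0x19}
query mem[0x0d]=0x19, mem[0x10]=0xbd, mem[0x1b]=0x67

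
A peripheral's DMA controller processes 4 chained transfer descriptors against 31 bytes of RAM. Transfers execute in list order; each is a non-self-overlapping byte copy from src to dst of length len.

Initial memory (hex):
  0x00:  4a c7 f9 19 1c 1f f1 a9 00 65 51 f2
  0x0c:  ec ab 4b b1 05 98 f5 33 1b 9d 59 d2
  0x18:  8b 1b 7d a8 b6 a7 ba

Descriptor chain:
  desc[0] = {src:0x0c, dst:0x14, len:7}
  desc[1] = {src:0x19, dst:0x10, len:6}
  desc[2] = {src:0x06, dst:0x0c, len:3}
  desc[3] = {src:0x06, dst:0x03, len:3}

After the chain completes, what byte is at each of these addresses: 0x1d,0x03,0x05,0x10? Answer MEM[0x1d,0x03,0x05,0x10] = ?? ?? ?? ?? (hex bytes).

[0] 0x0c->0x14 len=7 : ec ab 4b b1 05 98 f5
[1] 0x19->0x10 len=6 : 98 f5 a8 b6 a7 ba
[2] 0x06->0x0c len=3 : f1 a9 00
[3] 0x06->0x03 len=3 : f1 a9 00
query mem[0x1d]=0xa7, mem[0x03]=0xf1, mem[0x05]=0x00, mem[0x10]=0x98

MEM[0x1d,0x03,0x05,0x10] = a7 f1 00 98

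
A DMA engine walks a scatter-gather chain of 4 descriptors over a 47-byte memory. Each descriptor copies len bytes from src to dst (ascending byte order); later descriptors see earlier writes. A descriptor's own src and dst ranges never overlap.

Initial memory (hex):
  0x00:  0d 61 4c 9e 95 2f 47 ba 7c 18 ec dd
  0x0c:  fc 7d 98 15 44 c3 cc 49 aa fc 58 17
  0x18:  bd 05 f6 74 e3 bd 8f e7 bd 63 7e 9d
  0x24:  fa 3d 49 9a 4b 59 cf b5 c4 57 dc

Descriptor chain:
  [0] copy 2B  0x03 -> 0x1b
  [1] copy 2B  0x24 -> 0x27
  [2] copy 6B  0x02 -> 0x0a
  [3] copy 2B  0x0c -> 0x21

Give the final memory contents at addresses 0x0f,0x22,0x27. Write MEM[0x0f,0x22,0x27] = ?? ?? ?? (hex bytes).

MEM[0x0f,0x22,0x27] = ba 2f fa

[0] 0x03->0x1b len=2 : 9e 95
[1] 0x24->0x27 len=2 : fa 3d
[2] 0x02->0x0a len=6 : 4c 9e 95 2f 47 ba
[3] 0x0c->0x21 len=2 : 95 2f
query mem[0x0f]=0xba, mem[0x22]=0x2f, mem[0x27]=0xfa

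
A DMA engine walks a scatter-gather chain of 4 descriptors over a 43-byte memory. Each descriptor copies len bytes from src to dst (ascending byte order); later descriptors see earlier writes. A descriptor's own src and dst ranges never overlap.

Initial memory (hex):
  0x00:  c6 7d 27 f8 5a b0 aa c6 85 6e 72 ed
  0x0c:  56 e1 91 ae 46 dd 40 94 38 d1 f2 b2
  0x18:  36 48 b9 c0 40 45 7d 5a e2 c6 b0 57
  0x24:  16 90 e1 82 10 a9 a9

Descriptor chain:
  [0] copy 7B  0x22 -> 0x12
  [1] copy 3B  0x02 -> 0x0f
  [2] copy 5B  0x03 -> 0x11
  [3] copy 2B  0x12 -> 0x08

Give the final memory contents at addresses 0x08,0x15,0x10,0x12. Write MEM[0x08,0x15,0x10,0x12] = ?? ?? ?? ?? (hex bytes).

MEM[0x08,0x15,0x10,0x12] = 5a c6 f8 5a

[0] 0x22->0x12 len=7 : b0 57 16 90 e1 82 10
[1] 0x02->0x0f len=3 : 27 f8 5a
[2] 0x03->0x11 len=5 : f8 5a b0 aa c6
[3] 0x12->0x08 len=2 : 5a b0
query mem[0x08]=0x5a, mem[0x15]=0xc6, mem[0x10]=0xf8, mem[0x12]=0x5a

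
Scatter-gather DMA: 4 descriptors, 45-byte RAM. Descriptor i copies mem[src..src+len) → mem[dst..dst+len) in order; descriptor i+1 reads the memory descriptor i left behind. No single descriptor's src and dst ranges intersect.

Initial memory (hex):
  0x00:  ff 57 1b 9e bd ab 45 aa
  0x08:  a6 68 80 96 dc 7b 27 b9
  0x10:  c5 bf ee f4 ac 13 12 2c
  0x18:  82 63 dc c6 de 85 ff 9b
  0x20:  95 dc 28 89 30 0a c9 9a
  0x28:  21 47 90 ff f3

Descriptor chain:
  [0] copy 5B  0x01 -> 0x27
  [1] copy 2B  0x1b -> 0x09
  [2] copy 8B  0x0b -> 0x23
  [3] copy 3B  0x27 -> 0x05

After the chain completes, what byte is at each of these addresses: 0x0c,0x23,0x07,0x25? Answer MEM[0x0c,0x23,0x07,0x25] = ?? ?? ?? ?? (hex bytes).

MEM[0x0c,0x23,0x07,0x25] = dc 96 bf 7b

#0 dst[0x27+5] := {0x57,0x1b,0x9e,0xbd,0xab}
#1 dst[0x09+2] := {0xc6,0xde}
#2 dst[0x23+8] := {0x96,0xdc,0x7b,0x27,0xb9,0xc5,0xbf,0xee}
#3 dst[0x05+3] := {0xb9,0xc5,0xbf}
query mem[0x0c]=0xdc, mem[0x23]=0x96, mem[0x07]=0xbf, mem[0x25]=0x7b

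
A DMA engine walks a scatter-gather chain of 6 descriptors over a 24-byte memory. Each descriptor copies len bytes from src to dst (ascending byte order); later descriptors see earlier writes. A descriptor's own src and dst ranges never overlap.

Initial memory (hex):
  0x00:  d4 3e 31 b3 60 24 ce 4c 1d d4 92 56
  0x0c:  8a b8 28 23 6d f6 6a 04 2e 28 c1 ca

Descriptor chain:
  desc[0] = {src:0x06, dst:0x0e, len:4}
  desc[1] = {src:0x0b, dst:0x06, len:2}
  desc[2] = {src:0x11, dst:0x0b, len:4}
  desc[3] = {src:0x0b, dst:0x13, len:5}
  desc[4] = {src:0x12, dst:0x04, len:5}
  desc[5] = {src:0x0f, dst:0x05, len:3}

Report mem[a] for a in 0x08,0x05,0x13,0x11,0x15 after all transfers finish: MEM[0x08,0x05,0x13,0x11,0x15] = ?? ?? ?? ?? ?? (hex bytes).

D0: mem[0x0e..0x11] <- [ce 4c 1d d4]
D1: mem[0x06..0x07] <- [56 8a]
D2: mem[0x0b..0x0e] <- [d4 6a 04 2e]
D3: mem[0x13..0x17] <- [d4 6a 04 2e 4c]
D4: mem[0x04..0x08] <- [6a d4 6a 04 2e]
D5: mem[0x05..0x07] <- [4c 1d d4]
query mem[0x08]=0x2e, mem[0x05]=0x4c, mem[0x13]=0xd4, mem[0x11]=0xd4, mem[0x15]=0x04

MEM[0x08,0x05,0x13,0x11,0x15] = 2e 4c d4 d4 04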